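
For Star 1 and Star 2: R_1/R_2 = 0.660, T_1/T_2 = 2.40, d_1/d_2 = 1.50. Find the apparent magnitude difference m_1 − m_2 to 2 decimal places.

-2.02

L_1/L_2 = (0.660)²(2.40)⁴ = 14.45.
F_1/F_2 = (L_1/L_2)/(d_1/d_2)² = 14.45/2.250 = 6.423.
m_1 − m_2 = −2.5 log₁₀(6.423) = -2.02.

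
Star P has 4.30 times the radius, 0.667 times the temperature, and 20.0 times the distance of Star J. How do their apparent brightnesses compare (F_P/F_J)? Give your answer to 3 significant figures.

0.00915

L_P/L_J = (R_P/R_J)²(T_P/T_J)⁴ = (4.30)² × (0.667)⁴ = 3.660.
F_P/F_J = (L_P/L_J)/(d_P/d_J)² = 3.660 / (20.0)² = 0.009149.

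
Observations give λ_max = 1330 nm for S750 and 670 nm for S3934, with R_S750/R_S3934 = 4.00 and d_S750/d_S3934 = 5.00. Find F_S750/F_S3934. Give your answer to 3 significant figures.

0.0412

Wien's law: T_S750/T_S3934 = λ_S3934/λ_S750 = 670/1330 = 0.5038.
L_S750/L_S3934 = (R_S750/R_S3934)²(T_S750/T_S3934)⁴ = (4.00)²(0.5038)⁴ = 1.030.
F_S750/F_S3934 = (L_S750/L_S3934)/(d_S750/d_S3934)² = 1.030/(5.00)² = 0.04122.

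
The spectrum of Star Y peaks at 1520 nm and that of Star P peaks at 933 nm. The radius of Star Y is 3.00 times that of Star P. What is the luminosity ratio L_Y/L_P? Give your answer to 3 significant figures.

1.28

Wien's law gives T ∝ 1/λ_max, so T_Y/T_P = λ_P/λ_Y = 933/1520 = 0.6138.
Then L ∝ R²T⁴ gives L_Y/L_P = (3.00)² × (0.6138)⁴ = 9.000 × 0.1420 = 1.278.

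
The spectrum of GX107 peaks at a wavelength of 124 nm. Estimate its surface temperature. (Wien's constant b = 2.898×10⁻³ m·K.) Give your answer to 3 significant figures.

2.34×10^4 K

T = b/λ_max = 2.898×10⁻³ / (124×10⁻⁹) = 2.337×10^4 K.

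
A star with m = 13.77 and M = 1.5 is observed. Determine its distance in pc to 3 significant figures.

2.84×10^3 pc

m − M = 5 log₁₀(d/10 pc)
13.77 − (1.5) = 12.27 = 5 log₁₀(d/10)
d = 10 × 10^(12.27/5) = 10 × 10^2.454 = 2844 pc.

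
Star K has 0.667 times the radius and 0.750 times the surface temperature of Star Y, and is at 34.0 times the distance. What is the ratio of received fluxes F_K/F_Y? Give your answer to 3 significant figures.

L_K/L_Y = (R_K/R_Y)²(T_K/T_Y)⁴ = (0.667)² × (0.750)⁴ = 0.1408.
F_K/F_Y = (L_K/L_Y)/(d_K/d_Y)² = 0.1408 / (34.0)² = 1.218×10^-4.

1.22×10^-4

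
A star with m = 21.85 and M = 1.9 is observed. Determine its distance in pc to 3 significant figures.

9.77×10^4 pc

m − M = 5 log₁₀(d/10 pc)
21.85 − (1.9) = 19.95 = 5 log₁₀(d/10)
d = 10 × 10^(19.95/5) = 10 × 10^3.990 = 9.772×10^4 pc.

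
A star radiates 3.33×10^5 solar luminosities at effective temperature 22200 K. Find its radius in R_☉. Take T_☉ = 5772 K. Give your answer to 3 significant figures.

R/R_☉ = √(L/L_☉) / (T/T_☉)² = √(3.33×10^5) / (3.846)²
       = 577.1 / 14.79 = 39.01.

39.0 R_☉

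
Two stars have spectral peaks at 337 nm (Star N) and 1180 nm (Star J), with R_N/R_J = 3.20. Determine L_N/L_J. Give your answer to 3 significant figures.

1.54×10^3

Wien's law gives T ∝ 1/λ_max, so T_N/T_J = λ_J/λ_N = 1180/337 = 3.501.
Then L ∝ R²T⁴ gives L_N/L_J = (3.20)² × (3.501)⁴ = 10.24 × 150.3 = 1539.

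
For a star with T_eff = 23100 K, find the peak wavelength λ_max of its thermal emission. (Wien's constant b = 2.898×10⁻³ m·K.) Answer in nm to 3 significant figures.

125 nm

λ_max = b/T = 2.898×10⁻³ / 23100 = 1.25×10^-7 m = 125.5 nm.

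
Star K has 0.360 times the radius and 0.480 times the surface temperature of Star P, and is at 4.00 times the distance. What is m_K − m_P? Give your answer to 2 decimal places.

8.42

L_K/L_P = (0.360)²(0.480)⁴ = 0.006880.
F_K/F_P = (L_K/L_P)/(d_K/d_P)² = 0.006880/16.00 = 4.300×10^-4.
m_K − m_P = −2.5 log₁₀(4.300×10^-4) = 8.42.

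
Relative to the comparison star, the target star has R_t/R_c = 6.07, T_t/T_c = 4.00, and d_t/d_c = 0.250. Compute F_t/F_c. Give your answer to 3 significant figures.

1.51×10^5

L_t/L_c = (R_t/R_c)²(T_t/T_c)⁴ = (6.07)² × (4.00)⁴ = 9432.
F_t/F_c = (L_t/L_c)/(d_t/d_c)² = 9432 / (0.250)² = 1.509×10^5.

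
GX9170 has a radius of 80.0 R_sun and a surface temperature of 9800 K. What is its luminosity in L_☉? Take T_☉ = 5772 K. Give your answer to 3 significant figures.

L/L_☉ = (R/R_☉)² (T/T_☉)⁴ = (80.0)² × (9800/5772)⁴
       = 6400 × (1.698)⁴ = 6400 × 8.310 = 5.318×10^4.

5.32×10^4 L_☉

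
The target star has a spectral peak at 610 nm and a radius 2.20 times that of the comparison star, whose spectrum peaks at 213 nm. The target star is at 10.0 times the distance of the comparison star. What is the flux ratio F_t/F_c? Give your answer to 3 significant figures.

Wien's law: T_t/T_c = λ_c/λ_t = 213/610 = 0.3492.
L_t/L_c = (R_t/R_c)²(T_t/T_c)⁴ = (2.20)²(0.3492)⁴ = 0.07195.
F_t/F_c = (L_t/L_c)/(d_t/d_c)² = 0.07195/(10.0)² = 7.195×10^-4.

7.20×10^-4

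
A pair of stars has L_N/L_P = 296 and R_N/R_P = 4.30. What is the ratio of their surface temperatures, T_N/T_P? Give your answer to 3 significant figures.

L ∝ R²T⁴ gives T ∝ (L/R²)^(1/4), so
T_N/T_P = (296 / 4.30²)^(1/4) = (16.01)^(1/4) = 2.000.

2.00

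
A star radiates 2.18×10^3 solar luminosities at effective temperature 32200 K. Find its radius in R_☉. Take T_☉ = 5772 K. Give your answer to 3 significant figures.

R/R_☉ = √(L/L_☉) / (T/T_☉)² = √(2.18×10^3) / (5.579)²
       = 46.69 / 31.12 = 1.500.

1.50 R_☉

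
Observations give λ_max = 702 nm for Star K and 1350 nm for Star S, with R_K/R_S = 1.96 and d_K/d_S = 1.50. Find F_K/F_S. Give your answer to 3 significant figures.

Wien's law: T_K/T_S = λ_S/λ_K = 1350/702 = 1.923.
L_K/L_S = (R_K/R_S)²(T_K/T_S)⁴ = (1.96)²(1.923)⁴ = 52.54.
F_K/F_S = (L_K/L_S)/(d_K/d_S)² = 52.54/(1.50)² = 23.35.

23.4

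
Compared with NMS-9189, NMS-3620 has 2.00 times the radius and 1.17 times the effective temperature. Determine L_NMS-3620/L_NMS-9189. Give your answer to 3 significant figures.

7.50

From the Stefan–Boltzmann law, L ∝ R²T⁴, so
L_NMS-3620/L_NMS-9189 = (R_NMS-3620/R_NMS-9189)² (T_NMS-3620/T_NMS-9189)⁴ = (2.00)² × (1.17)⁴ = 4.000 × 1.874 = 7.496.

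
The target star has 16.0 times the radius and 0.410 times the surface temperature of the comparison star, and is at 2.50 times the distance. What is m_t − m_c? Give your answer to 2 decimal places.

L_t/L_c = (16.0)²(0.410)⁴ = 7.234.
F_t/F_c = (L_t/L_c)/(d_t/d_c)² = 7.234/6.250 = 1.157.
m_t − m_c = −2.5 log₁₀(1.157) = -0.16.

-0.16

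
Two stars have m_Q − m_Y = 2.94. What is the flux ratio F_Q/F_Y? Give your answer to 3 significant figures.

F_Q/F_Y = 10^(−(m_Q − m_Y)/2.5) = 10^(-2.94/2.5) = 10^-1.176 = 0.06668.

0.0667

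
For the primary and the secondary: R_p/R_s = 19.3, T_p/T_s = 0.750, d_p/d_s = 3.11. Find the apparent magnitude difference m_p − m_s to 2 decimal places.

-2.71

L_p/L_s = (19.3)²(0.750)⁴ = 117.9.
F_p/F_s = (L_p/L_s)/(d_p/d_s)² = 117.9/9.672 = 12.19.
m_p − m_s = −2.5 log₁₀(12.19) = -2.71.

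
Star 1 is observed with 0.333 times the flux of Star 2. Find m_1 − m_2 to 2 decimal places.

m_1 − m_2 = −2.5 log₁₀(F_1/F_2) = −2.5 log₁₀(0.333) = −2.5 × (-0.478) = 1.194.

1.19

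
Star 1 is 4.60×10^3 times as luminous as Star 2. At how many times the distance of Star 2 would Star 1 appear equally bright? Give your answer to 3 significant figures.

Equal flux requires L_1/d_1² = L_2/d_2², so d_1/d_2 = √(L_1/L_2)
= √(4.60×10^3) = 67.82.

67.8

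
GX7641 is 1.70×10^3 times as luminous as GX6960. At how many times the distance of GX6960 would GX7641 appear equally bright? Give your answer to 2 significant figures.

Equal flux requires L_GX7641/d_GX7641² = L_GX6960/d_GX6960², so d_GX7641/d_GX6960 = √(L_GX7641/L_GX6960)
= √(1.70×10^3) = 41.23.

41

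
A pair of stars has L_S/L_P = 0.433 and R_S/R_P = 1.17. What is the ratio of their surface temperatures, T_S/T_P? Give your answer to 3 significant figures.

L ∝ R²T⁴ gives T ∝ (L/R²)^(1/4), so
T_S/T_P = (0.433 / 1.17²)^(1/4) = (0.3163)^(1/4) = 0.7499.

0.750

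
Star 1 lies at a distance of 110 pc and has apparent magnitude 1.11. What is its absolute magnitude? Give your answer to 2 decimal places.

-4.10

M = m − 5 log₁₀(d/10 pc) = 1.11 − 5 log₁₀(110/10)
  = 1.11 − 5 × 1.041 = 1.11 − 5.21 = -4.10.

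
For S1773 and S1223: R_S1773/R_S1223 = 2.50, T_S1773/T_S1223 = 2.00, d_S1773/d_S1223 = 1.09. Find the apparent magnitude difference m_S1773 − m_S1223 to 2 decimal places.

L_S1773/L_S1223 = (2.50)²(2.00)⁴ = 100.0.
F_S1773/F_S1223 = (L_S1773/L_S1223)/(d_S1773/d_S1223)² = 100.0/1.188 = 84.17.
m_S1773 − m_S1223 = −2.5 log₁₀(84.17) = -4.81.

-4.81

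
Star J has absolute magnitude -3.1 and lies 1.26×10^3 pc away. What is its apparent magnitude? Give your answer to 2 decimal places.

m = M + 5 log₁₀(d/10 pc) = -3.1 + 5 log₁₀(1.26×10^3/10)
  = -3.1 + 5 × 2.100 = -3.1 + 10.50 = 7.40.

7.40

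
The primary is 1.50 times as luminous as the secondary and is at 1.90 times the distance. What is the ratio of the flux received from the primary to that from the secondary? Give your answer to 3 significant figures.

0.416

F = L/(4πd²), so F_p/F_s = (L_p/L_s) / (d_p/d_s)²
= 1.50 / (1.90)² = 1.50 / 3.610 = 0.4155.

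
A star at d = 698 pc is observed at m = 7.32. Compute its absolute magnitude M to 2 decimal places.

-1.90

M = m − 5 log₁₀(d/10 pc) = 7.32 − 5 log₁₀(698/10)
  = 7.32 − 5 × 1.844 = 7.32 − 9.22 = -1.90.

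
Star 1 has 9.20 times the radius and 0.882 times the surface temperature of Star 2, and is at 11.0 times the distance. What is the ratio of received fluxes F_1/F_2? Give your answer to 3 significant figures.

L_1/L_2 = (R_1/R_2)²(T_1/T_2)⁴ = (9.20)² × (0.882)⁴ = 51.22.
F_1/F_2 = (L_1/L_2)/(d_1/d_2)² = 51.22 / (11.0)² = 0.4233.

0.423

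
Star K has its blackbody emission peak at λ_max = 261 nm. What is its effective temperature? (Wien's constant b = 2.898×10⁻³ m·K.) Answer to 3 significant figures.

T = b/λ_max = 2.898×10⁻³ / (261×10⁻⁹) = 1.110×10^4 K.

1.11×10^4 K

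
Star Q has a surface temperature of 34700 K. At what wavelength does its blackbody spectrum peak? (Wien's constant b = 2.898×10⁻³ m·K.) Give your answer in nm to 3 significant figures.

83.5 nm

λ_max = b/T = 2.898×10⁻³ / 34700 = 8.35×10^-8 m = 83.52 nm.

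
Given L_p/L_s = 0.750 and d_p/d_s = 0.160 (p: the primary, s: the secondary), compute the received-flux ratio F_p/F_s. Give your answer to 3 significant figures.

29.3

F = L/(4πd²), so F_p/F_s = (L_p/L_s) / (d_p/d_s)²
= 0.750 / (0.160)² = 0.750 / 0.02560 = 29.30.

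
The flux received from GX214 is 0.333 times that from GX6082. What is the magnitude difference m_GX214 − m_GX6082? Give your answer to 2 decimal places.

1.19

m_GX214 − m_GX6082 = −2.5 log₁₀(F_GX214/F_GX6082) = −2.5 log₁₀(0.333) = −2.5 × (-0.478) = 1.194.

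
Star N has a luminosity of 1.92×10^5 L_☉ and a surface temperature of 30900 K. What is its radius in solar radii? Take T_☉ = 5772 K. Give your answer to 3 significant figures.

15.3 solar radii

R/R_☉ = √(L/L_☉) / (T/T_☉)² = √(1.92×10^5) / (5.353)²
       = 438.2 / 28.66 = 15.29.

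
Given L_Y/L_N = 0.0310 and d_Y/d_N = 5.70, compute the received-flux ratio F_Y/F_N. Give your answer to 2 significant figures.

9.5×10^-4

F = L/(4πd²), so F_Y/F_N = (L_Y/L_N) / (d_Y/d_N)²
= 0.0310 / (5.70)² = 0.0310 / 32.49 = 9.541×10^-4.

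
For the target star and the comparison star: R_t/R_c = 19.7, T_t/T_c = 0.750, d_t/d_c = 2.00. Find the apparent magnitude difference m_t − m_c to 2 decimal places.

-3.72

L_t/L_c = (19.7)²(0.750)⁴ = 122.8.
F_t/F_c = (L_t/L_c)/(d_t/d_c)² = 122.8/4.000 = 30.70.
m_t − m_c = −2.5 log₁₀(30.70) = -3.72.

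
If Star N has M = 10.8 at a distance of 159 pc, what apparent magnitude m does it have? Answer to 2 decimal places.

m = M + 5 log₁₀(d/10 pc) = 10.8 + 5 log₁₀(159/10)
  = 10.8 + 5 × 1.201 = 10.8 + 6.01 = 16.81.

16.81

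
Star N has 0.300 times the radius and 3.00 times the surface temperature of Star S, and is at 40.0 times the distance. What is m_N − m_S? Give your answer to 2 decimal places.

5.85

L_N/L_S = (0.300)²(3.00)⁴ = 7.290.
F_N/F_S = (L_N/L_S)/(d_N/d_S)² = 7.290/1600 = 0.004556.
m_N − m_S = −2.5 log₁₀(0.004556) = 5.85.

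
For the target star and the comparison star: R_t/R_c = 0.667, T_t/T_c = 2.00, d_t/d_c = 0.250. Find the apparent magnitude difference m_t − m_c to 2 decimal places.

-5.14

L_t/L_c = (0.667)²(2.00)⁴ = 7.118.
F_t/F_c = (L_t/L_c)/(d_t/d_c)² = 7.118/0.06250 = 113.9.
m_t − m_c = −2.5 log₁₀(113.9) = -5.14.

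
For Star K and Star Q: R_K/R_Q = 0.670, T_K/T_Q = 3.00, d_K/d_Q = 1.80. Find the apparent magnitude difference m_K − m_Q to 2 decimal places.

L_K/L_Q = (0.670)²(3.00)⁴ = 36.36.
F_K/F_Q = (L_K/L_Q)/(d_K/d_Q)² = 36.36/3.240 = 11.22.
m_K − m_Q = −2.5 log₁₀(11.22) = -2.63.

-2.63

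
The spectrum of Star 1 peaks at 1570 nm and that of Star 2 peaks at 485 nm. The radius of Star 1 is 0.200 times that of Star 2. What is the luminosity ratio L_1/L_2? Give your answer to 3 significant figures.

3.64×10^-4

Wien's law gives T ∝ 1/λ_max, so T_1/T_2 = λ_2/λ_1 = 485/1570 = 0.3089.
Then L ∝ R²T⁴ gives L_1/L_2 = (0.200)² × (0.3089)⁴ = 0.04000 × 0.009107 = 3.643×10^-4.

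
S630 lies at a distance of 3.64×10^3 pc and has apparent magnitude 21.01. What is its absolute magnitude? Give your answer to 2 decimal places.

M = m − 5 log₁₀(d/10 pc) = 21.01 − 5 log₁₀(3.64×10^3/10)
  = 21.01 − 5 × 2.561 = 21.01 − 12.81 = 8.20.

8.20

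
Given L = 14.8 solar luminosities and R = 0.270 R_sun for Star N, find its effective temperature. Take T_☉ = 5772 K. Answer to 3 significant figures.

T/T_☉ = (L/L_☉)^(1/4) / (R/R_☉)^(1/2)
T = 5772 × (14.8)^(1/4) / √(0.270) = 5772 × 1.961 / 0.5196 = 2.179×10^4 K.

2.18×10^4 K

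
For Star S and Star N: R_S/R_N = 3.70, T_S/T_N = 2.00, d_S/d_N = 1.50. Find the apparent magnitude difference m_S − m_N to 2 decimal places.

L_S/L_N = (3.70)²(2.00)⁴ = 219.0.
F_S/F_N = (L_S/L_N)/(d_S/d_N)² = 219.0/2.250 = 97.35.
m_S − m_N = −2.5 log₁₀(97.35) = -4.97.

-4.97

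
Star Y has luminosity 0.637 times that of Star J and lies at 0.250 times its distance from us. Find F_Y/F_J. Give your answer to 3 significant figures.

F = L/(4πd²), so F_Y/F_J = (L_Y/L_J) / (d_Y/d_J)²
= 0.637 / (0.250)² = 0.637 / 0.06250 = 10.19.

10.2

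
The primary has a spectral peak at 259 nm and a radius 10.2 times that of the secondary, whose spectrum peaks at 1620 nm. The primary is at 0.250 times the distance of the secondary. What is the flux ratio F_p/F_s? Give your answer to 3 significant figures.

Wien's law: T_p/T_s = λ_s/λ_p = 1620/259 = 6.255.
L_p/L_s = (R_p/R_s)²(T_p/T_s)⁴ = (10.2)²(6.255)⁴ = 1.592×10^5.
F_p/F_s = (L_p/L_s)/(d_p/d_s)² = 1.592×10^5/(0.250)² = 2.548×10^6.

2.55×10^6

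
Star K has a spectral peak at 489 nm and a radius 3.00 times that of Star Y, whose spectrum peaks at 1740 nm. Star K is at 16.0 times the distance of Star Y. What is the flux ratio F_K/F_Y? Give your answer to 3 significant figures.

5.64

Wien's law: T_K/T_Y = λ_Y/λ_K = 1740/489 = 3.558.
L_K/L_Y = (R_K/R_Y)²(T_K/T_Y)⁴ = (3.00)²(3.558)⁴ = 1443.
F_K/F_Y = (L_K/L_Y)/(d_K/d_Y)² = 1443/(16.0)² = 5.636.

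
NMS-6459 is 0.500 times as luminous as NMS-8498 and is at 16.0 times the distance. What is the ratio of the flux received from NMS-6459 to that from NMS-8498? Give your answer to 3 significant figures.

0.00195

F = L/(4πd²), so F_NMS-6459/F_NMS-8498 = (L_NMS-6459/L_NMS-8498) / (d_NMS-6459/d_NMS-8498)²
= 0.500 / (16.0)² = 0.500 / 256.0 = 0.001953.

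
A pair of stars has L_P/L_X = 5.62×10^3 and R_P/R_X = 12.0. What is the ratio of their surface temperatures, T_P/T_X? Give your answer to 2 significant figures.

L ∝ R²T⁴ gives T ∝ (L/R²)^(1/4), so
T_P/T_X = (5.62×10^3 / 12.0²)^(1/4) = (39.03)^(1/4) = 2.499.

2.5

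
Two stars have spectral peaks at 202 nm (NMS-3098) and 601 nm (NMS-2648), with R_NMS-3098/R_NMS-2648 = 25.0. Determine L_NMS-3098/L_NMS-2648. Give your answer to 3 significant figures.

Wien's law gives T ∝ 1/λ_max, so T_NMS-3098/T_NMS-2648 = λ_NMS-2648/λ_NMS-3098 = 601/202 = 2.975.
Then L ∝ R²T⁴ gives L_NMS-3098/L_NMS-2648 = (25.0)² × (2.975)⁴ = 625.0 × 78.36 = 4.897×10^4.

4.90×10^4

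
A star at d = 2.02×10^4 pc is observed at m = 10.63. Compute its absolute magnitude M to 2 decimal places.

M = m − 5 log₁₀(d/10 pc) = 10.63 − 5 log₁₀(2.02×10^4/10)
  = 10.63 − 5 × 3.305 = 10.63 − 16.53 = -5.90.

-5.90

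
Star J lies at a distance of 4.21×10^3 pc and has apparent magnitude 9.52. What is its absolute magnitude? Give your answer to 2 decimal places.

-3.60

M = m − 5 log₁₀(d/10 pc) = 9.52 − 5 log₁₀(4.21×10^3/10)
  = 9.52 − 5 × 2.624 = 9.52 − 13.12 = -3.60.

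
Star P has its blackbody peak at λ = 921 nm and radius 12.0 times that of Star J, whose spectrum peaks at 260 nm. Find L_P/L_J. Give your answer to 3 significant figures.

Wien's law gives T ∝ 1/λ_max, so T_P/T_J = λ_J/λ_P = 260/921 = 0.2823.
Then L ∝ R²T⁴ gives L_P/L_J = (12.0)² × (0.2823)⁴ = 144.0 × 0.006351 = 0.9146.

0.915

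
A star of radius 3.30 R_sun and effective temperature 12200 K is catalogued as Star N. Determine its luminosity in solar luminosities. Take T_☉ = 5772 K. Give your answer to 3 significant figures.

217 solar luminosities

L/L_☉ = (R/R_☉)² (T/T_☉)⁴ = (3.30)² × (12200/5772)⁴
       = 10.89 × (2.114)⁴ = 10.89 × 19.96 = 217.4.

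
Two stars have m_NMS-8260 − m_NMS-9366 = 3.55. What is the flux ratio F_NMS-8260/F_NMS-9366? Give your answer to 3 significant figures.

F_NMS-8260/F_NMS-9366 = 10^(−(m_NMS-8260 − m_NMS-9366)/2.5) = 10^(-3.55/2.5) = 10^-1.420 = 0.03802.

0.0380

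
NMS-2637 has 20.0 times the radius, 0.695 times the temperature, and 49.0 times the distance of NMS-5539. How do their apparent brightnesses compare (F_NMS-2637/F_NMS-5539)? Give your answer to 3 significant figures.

0.0389

L_NMS-2637/L_NMS-5539 = (R_NMS-2637/R_NMS-5539)²(T_NMS-2637/T_NMS-5539)⁴ = (20.0)² × (0.695)⁴ = 93.33.
F_NMS-2637/F_NMS-5539 = (L_NMS-2637/L_NMS-5539)/(d_NMS-2637/d_NMS-5539)² = 93.33 / (49.0)² = 0.03887.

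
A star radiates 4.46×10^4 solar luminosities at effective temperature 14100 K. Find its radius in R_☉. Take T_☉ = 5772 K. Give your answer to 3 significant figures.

R/R_☉ = √(L/L_☉) / (T/T_☉)² = √(4.46×10^4) / (2.443)²
       = 211.2 / 5.967 = 35.39.

35.4 R_☉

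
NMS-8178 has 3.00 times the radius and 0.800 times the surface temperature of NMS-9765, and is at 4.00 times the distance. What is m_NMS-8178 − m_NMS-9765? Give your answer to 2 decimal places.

L_NMS-8178/L_NMS-9765 = (3.00)²(0.800)⁴ = 3.686.
F_NMS-8178/F_NMS-9765 = (L_NMS-8178/L_NMS-9765)/(d_NMS-8178/d_NMS-9765)² = 3.686/16.00 = 0.2304.
m_NMS-8178 − m_NMS-9765 = −2.5 log₁₀(0.2304) = 1.59.

1.59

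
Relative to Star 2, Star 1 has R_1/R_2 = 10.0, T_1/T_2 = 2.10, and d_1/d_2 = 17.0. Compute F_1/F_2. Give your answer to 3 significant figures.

L_1/L_2 = (R_1/R_2)²(T_1/T_2)⁴ = (10.0)² × (2.10)⁴ = 1945.
F_1/F_2 = (L_1/L_2)/(d_1/d_2)² = 1945 / (17.0)² = 6.729.

6.73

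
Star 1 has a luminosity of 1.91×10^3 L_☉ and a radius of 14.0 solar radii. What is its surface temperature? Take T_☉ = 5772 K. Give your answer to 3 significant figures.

1.02×10^4 K

T/T_☉ = (L/L_☉)^(1/4) / (R/R_☉)^(1/2)
T = 5772 × (1.91×10^3)^(1/4) / √(14.0) = 5772 × 6.611 / 3.742 = 1.020×10^4 K.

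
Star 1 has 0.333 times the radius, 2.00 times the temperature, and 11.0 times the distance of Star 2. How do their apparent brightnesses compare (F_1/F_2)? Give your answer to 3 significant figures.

L_1/L_2 = (R_1/R_2)²(T_1/T_2)⁴ = (0.333)² × (2.00)⁴ = 1.774.
F_1/F_2 = (L_1/L_2)/(d_1/d_2)² = 1.774 / (11.0)² = 0.01466.

0.0147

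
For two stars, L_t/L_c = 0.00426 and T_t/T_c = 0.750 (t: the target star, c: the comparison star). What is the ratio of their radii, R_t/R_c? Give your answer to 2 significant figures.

0.12

L ∝ R²T⁴ gives R ∝ √L / T², so
R_t/R_c = √(0.00426) / (0.750)² = 0.06527 / 0.5625 = 0.1160.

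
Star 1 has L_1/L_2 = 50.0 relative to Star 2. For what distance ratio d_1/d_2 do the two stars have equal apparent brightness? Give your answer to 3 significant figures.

Equal flux requires L_1/d_1² = L_2/d_2², so d_1/d_2 = √(L_1/L_2)
= √(50.0) = 7.071.

7.07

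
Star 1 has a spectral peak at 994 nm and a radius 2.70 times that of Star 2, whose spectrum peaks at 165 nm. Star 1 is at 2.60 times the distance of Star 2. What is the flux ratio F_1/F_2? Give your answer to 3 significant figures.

Wien's law: T_1/T_2 = λ_2/λ_1 = 165/994 = 0.1660.
L_1/L_2 = (R_1/R_2)²(T_1/T_2)⁴ = (2.70)²(0.1660)⁴ = 0.005535.
F_1/F_2 = (L_1/L_2)/(d_1/d_2)² = 0.005535/(2.60)² = 8.188×10^-4.

8.19×10^-4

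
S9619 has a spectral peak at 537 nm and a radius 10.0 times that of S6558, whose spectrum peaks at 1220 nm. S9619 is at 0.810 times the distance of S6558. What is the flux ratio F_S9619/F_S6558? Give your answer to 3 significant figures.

Wien's law: T_S9619/T_S6558 = λ_S6558/λ_S9619 = 1220/537 = 2.272.
L_S9619/L_S6558 = (R_S9619/R_S6558)²(T_S9619/T_S6558)⁴ = (10.0)²(2.272)⁴ = 2664.
F_S9619/F_S6558 = (L_S9619/L_S6558)/(d_S9619/d_S6558)² = 2664/(0.810)² = 4060.

4.06×10^3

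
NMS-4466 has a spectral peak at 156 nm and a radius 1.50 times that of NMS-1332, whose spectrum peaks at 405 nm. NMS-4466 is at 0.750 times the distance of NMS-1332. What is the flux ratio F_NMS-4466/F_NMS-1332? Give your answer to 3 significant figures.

182

Wien's law: T_NMS-4466/T_NMS-1332 = λ_NMS-1332/λ_NMS-4466 = 405/156 = 2.596.
L_NMS-4466/L_NMS-1332 = (R_NMS-4466/R_NMS-1332)²(T_NMS-4466/T_NMS-1332)⁴ = (1.50)²(2.596)⁴ = 102.2.
F_NMS-4466/F_NMS-1332 = (L_NMS-4466/L_NMS-1332)/(d_NMS-4466/d_NMS-1332)² = 102.2/(0.750)² = 181.7.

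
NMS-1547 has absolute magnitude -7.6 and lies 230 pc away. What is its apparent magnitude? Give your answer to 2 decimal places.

m = M + 5 log₁₀(d/10 pc) = -7.6 + 5 log₁₀(230/10)
  = -7.6 + 5 × 1.362 = -7.6 + 6.81 = -0.79.

-0.79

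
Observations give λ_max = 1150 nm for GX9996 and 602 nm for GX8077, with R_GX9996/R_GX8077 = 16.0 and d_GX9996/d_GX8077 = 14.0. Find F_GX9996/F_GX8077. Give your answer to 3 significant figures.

0.0981

Wien's law: T_GX9996/T_GX8077 = λ_GX8077/λ_GX9996 = 602/1150 = 0.5235.
L_GX9996/L_GX8077 = (R_GX9996/R_GX8077)²(T_GX9996/T_GX8077)⁴ = (16.0)²(0.5235)⁴ = 19.22.
F_GX9996/F_GX8077 = (L_GX9996/L_GX8077)/(d_GX9996/d_GX8077)² = 19.22/(14.0)² = 0.09808.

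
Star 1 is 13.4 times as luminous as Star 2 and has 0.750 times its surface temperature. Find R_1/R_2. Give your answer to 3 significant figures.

6.51

L ∝ R²T⁴ gives R ∝ √L / T², so
R_1/R_2 = √(13.4) / (0.750)² = 3.661 / 0.5625 = 6.508.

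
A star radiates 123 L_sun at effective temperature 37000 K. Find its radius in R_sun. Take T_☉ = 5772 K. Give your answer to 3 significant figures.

0.270 R_sun

R/R_☉ = √(L/L_☉) / (T/T_☉)² = √(123) / (6.410)²
       = 11.09 / 41.09 = 0.2699.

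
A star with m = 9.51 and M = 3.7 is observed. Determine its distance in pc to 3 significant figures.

m − M = 5 log₁₀(d/10 pc)
9.51 − (3.7) = 5.81 = 5 log₁₀(d/10)
d = 10 × 10^(5.81/5) = 10 × 10^1.162 = 145.2 pc.

145 pc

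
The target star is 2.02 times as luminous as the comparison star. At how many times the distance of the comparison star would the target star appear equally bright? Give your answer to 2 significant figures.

1.4

Equal flux requires L_t/d_t² = L_c/d_c², so d_t/d_c = √(L_t/L_c)
= √(2.02) = 1.421.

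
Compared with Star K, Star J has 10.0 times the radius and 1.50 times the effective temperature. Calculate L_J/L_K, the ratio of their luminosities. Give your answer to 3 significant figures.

From the Stefan–Boltzmann law, L ∝ R²T⁴, so
L_J/L_K = (R_J/R_K)² (T_J/T_K)⁴ = (10.0)² × (1.50)⁴ = 100.0 × 5.062 = 506.2.

506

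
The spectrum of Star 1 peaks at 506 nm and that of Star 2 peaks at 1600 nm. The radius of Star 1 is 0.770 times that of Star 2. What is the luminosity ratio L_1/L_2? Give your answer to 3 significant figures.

59.3

Wien's law gives T ∝ 1/λ_max, so T_1/T_2 = λ_2/λ_1 = 1600/506 = 3.162.
Then L ∝ R²T⁴ gives L_1/L_2 = (0.770)² × (3.162)⁴ = 0.5929 × 99.97 = 59.27.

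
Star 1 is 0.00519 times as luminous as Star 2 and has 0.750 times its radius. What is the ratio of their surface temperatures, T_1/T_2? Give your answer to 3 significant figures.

L ∝ R²T⁴ gives T ∝ (L/R²)^(1/4), so
T_1/T_2 = (0.00519 / 0.750²)^(1/4) = (0.009227)^(1/4) = 0.3099.

0.310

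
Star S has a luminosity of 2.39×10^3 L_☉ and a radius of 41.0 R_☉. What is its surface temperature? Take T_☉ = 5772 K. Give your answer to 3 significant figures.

T/T_☉ = (L/L_☉)^(1/4) / (R/R_☉)^(1/2)
T = 5772 × (2.39×10^3)^(1/4) / √(41.0) = 5772 × 6.992 / 6.403 = 6303 K.

6.30×10^3 K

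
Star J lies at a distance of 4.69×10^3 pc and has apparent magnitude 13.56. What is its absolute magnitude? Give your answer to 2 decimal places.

M = m − 5 log₁₀(d/10 pc) = 13.56 − 5 log₁₀(4.69×10^3/10)
  = 13.56 − 5 × 2.671 = 13.56 − 13.36 = 0.20.

0.20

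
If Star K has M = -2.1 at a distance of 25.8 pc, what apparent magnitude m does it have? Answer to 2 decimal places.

-0.04

m = M + 5 log₁₀(d/10 pc) = -2.1 + 5 log₁₀(25.8/10)
  = -2.1 + 5 × 0.412 = -2.1 + 2.06 = -0.04.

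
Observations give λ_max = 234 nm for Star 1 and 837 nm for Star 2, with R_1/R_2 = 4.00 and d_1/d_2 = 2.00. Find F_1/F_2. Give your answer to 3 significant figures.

655

Wien's law: T_1/T_2 = λ_2/λ_1 = 837/234 = 3.577.
L_1/L_2 = (R_1/R_2)²(T_1/T_2)⁴ = (4.00)²(3.577)⁴ = 2619.
F_1/F_2 = (L_1/L_2)/(d_1/d_2)² = 2619/(2.00)² = 654.8.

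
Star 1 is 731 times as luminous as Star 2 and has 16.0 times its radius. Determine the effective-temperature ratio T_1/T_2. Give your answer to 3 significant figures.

1.30

L ∝ R²T⁴ gives T ∝ (L/R²)^(1/4), so
T_1/T_2 = (731 / 16.0²)^(1/4) = (2.855)^(1/4) = 1.300.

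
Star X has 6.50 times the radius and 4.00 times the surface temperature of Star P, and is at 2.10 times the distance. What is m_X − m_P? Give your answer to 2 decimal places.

-8.47

L_X/L_P = (6.50)²(4.00)⁴ = 1.082×10^4.
F_X/F_P = (L_X/L_P)/(d_X/d_P)² = 1.082×10^4/4.410 = 2453.
m_X − m_P = −2.5 log₁₀(2453) = -8.47.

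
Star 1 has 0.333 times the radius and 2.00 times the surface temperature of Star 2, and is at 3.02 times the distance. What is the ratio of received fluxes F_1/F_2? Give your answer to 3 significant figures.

0.195

L_1/L_2 = (R_1/R_2)²(T_1/T_2)⁴ = (0.333)² × (2.00)⁴ = 1.774.
F_1/F_2 = (L_1/L_2)/(d_1/d_2)² = 1.774 / (3.02)² = 0.1945.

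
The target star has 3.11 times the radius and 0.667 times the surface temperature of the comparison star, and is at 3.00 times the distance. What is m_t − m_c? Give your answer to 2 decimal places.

L_t/L_c = (3.11)²(0.667)⁴ = 1.914.
F_t/F_c = (L_t/L_c)/(d_t/d_c)² = 1.914/9.000 = 0.2127.
m_t − m_c = −2.5 log₁₀(0.2127) = 1.68.

1.68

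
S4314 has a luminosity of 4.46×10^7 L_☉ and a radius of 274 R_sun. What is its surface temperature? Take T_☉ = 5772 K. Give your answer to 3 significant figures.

T/T_☉ = (L/L_☉)^(1/4) / (R/R_☉)^(1/2)
T = 5772 × (4.46×10^7)^(1/4) / √(274) = 5772 × 81.72 / 16.55 = 2.850×10^4 K.

2.85×10^4 K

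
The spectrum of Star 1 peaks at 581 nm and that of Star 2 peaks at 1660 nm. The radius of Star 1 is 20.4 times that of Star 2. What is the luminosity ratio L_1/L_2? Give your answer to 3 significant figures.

Wien's law gives T ∝ 1/λ_max, so T_1/T_2 = λ_2/λ_1 = 1660/581 = 2.857.
Then L ∝ R²T⁴ gives L_1/L_2 = (20.4)² × (2.857)⁴ = 416.2 × 66.64 = 2.773×10^4.

2.77×10^4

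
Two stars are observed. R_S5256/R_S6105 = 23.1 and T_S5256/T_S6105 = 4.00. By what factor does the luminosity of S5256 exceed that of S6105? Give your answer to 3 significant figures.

1.37×10^5

From the Stefan–Boltzmann law, L ∝ R²T⁴, so
L_S5256/L_S6105 = (R_S5256/R_S6105)² (T_S5256/T_S6105)⁴ = (23.1)² × (4.00)⁴ = 533.6 × 256.0 = 1.366×10^5.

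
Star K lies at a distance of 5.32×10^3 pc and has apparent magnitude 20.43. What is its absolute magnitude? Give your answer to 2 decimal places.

M = m − 5 log₁₀(d/10 pc) = 20.43 − 5 log₁₀(5.32×10^3/10)
  = 20.43 − 5 × 2.726 = 20.43 − 13.63 = 6.80.

6.80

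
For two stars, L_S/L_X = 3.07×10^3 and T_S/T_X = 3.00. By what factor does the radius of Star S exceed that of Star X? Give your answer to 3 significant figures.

L ∝ R²T⁴ gives R ∝ √L / T², so
R_S/R_X = √(3.07×10^3) / (3.00)² = 55.41 / 9.000 = 6.156.

6.16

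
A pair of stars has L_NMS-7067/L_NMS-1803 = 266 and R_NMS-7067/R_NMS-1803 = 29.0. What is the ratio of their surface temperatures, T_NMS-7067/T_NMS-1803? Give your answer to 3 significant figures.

0.750

L ∝ R²T⁴ gives T ∝ (L/R²)^(1/4), so
T_NMS-7067/T_NMS-1803 = (266 / 29.0²)^(1/4) = (0.3163)^(1/4) = 0.7499.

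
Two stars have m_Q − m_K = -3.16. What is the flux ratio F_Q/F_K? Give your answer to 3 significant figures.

18.4

F_Q/F_K = 10^(−(m_Q − m_K)/2.5) = 10^(3.16/2.5) = 10^1.264 = 18.37.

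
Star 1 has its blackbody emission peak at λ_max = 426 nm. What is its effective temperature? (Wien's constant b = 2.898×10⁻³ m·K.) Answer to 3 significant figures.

6.80×10^3 K

T = b/λ_max = 2.898×10⁻³ / (426×10⁻⁹) = 6803 K.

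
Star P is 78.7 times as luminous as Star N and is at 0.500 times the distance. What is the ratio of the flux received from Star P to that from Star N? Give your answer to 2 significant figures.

F = L/(4πd²), so F_P/F_N = (L_P/L_N) / (d_P/d_N)²
= 78.7 / (0.500)² = 78.7 / 0.2500 = 314.8.

3.1×10^2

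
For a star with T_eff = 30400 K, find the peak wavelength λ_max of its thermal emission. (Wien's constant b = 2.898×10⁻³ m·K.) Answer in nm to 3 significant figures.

95.3 nm

λ_max = b/T = 2.898×10⁻³ / 30400 = 9.53×10^-8 m = 95.33 nm.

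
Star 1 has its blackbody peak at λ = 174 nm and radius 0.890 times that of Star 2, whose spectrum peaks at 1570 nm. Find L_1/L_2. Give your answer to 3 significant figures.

Wien's law gives T ∝ 1/λ_max, so T_1/T_2 = λ_2/λ_1 = 1570/174 = 9.023.
Then L ∝ R²T⁴ gives L_1/L_2 = (0.890)² × (9.023)⁴ = 0.7921 × 6628 = 5250.

5.25×10^3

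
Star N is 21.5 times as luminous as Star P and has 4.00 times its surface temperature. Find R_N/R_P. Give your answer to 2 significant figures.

0.29

L ∝ R²T⁴ gives R ∝ √L / T², so
R_N/R_P = √(21.5) / (4.00)² = 4.637 / 16.00 = 0.2898.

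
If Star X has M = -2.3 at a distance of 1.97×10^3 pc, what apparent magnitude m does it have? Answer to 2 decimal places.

m = M + 5 log₁₀(d/10 pc) = -2.3 + 5 log₁₀(1.97×10^3/10)
  = -2.3 + 5 × 2.294 = -2.3 + 11.47 = 9.17.

9.17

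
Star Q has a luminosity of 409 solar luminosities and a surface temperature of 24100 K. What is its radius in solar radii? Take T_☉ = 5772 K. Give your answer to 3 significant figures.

1.16 solar radii

R/R_☉ = √(L/L_☉) / (T/T_☉)² = √(409) / (4.175)²
       = 20.22 / 17.43 = 1.160.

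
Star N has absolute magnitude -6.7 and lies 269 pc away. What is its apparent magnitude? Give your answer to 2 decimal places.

0.45

m = M + 5 log₁₀(d/10 pc) = -6.7 + 5 log₁₀(269/10)
  = -6.7 + 5 × 1.430 = -6.7 + 7.15 = 0.45.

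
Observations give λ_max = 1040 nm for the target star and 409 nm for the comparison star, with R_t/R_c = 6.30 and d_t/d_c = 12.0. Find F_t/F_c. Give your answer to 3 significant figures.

Wien's law: T_t/T_c = λ_c/λ_t = 409/1040 = 0.3933.
L_t/L_c = (R_t/R_c)²(T_t/T_c)⁴ = (6.30)²(0.3933)⁴ = 0.9494.
F_t/F_c = (L_t/L_c)/(d_t/d_c)² = 0.9494/(12.0)² = 0.006593.

0.00659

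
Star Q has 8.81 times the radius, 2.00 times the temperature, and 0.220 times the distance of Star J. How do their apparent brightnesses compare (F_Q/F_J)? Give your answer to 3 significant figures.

2.57×10^4

L_Q/L_J = (R_Q/R_J)²(T_Q/T_J)⁴ = (8.81)² × (2.00)⁴ = 1242.
F_Q/F_J = (L_Q/L_J)/(d_Q/d_J)² = 1242 / (0.220)² = 2.566×10^4.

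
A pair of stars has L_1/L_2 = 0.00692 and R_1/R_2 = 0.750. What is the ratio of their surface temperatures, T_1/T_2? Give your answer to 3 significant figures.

L ∝ R²T⁴ gives T ∝ (L/R²)^(1/4), so
T_1/T_2 = (0.00692 / 0.750²)^(1/4) = (0.01230)^(1/4) = 0.3330.

0.333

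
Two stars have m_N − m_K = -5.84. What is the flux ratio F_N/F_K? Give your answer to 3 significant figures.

217

F_N/F_K = 10^(−(m_N − m_K)/2.5) = 10^(5.84/2.5) = 10^2.336 = 216.8.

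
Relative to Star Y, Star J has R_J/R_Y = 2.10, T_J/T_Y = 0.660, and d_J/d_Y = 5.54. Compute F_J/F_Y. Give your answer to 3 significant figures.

0.0273

L_J/L_Y = (R_J/R_Y)²(T_J/T_Y)⁴ = (2.10)² × (0.660)⁴ = 0.8368.
F_J/F_Y = (L_J/L_Y)/(d_J/d_Y)² = 0.8368 / (5.54)² = 0.02726.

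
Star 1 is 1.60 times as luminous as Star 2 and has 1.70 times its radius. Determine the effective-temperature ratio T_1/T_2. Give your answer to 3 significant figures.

0.863

L ∝ R²T⁴ gives T ∝ (L/R²)^(1/4), so
T_1/T_2 = (1.60 / 1.70²)^(1/4) = (0.5536)^(1/4) = 0.8626.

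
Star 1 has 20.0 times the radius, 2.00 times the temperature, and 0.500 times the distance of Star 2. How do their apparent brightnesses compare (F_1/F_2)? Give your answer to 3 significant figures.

L_1/L_2 = (R_1/R_2)²(T_1/T_2)⁴ = (20.0)² × (2.00)⁴ = 6400.
F_1/F_2 = (L_1/L_2)/(d_1/d_2)² = 6400 / (0.500)² = 2.560×10^4.

2.56×10^4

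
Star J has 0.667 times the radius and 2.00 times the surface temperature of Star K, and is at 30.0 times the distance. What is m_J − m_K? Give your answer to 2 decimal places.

5.25

L_J/L_K = (0.667)²(2.00)⁴ = 7.118.
F_J/F_K = (L_J/L_K)/(d_J/d_K)² = 7.118/900.0 = 0.007909.
m_J − m_K = −2.5 log₁₀(0.007909) = 5.25.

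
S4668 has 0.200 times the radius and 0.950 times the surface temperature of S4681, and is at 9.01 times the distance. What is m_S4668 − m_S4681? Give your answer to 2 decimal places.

L_S4668/L_S4681 = (0.200)²(0.950)⁴ = 0.03258.
F_S4668/F_S4681 = (L_S4668/L_S4681)/(d_S4668/d_S4681)² = 0.03258/81.18 = 4.013×10^-4.
m_S4668 − m_S4681 = −2.5 log₁₀(4.013×10^-4) = 8.49.

8.49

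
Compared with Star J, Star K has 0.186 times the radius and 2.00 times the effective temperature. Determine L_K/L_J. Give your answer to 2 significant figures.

0.55

From the Stefan–Boltzmann law, L ∝ R²T⁴, so
L_K/L_J = (R_K/R_J)² (T_K/T_J)⁴ = (0.186)² × (2.00)⁴ = 0.03460 × 16.00 = 0.5535.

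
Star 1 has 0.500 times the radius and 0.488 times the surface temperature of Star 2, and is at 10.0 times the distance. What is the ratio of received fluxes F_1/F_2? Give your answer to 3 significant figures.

L_1/L_2 = (R_1/R_2)²(T_1/T_2)⁴ = (0.500)² × (0.488)⁴ = 0.01418.
F_1/F_2 = (L_1/L_2)/(d_1/d_2)² = 0.01418 / (10.0)² = 1.418×10^-4.

1.42×10^-4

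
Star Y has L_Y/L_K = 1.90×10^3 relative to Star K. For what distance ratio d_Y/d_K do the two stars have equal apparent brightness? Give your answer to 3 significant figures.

43.6

Equal flux requires L_Y/d_Y² = L_K/d_K², so d_Y/d_K = √(L_Y/L_K)
= √(1.90×10^3) = 43.59.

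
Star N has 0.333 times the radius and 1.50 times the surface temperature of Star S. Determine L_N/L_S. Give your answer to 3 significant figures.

From the Stefan–Boltzmann law, L ∝ R²T⁴, so
L_N/L_S = (R_N/R_S)² (T_N/T_S)⁴ = (0.333)² × (1.50)⁴ = 0.1109 × 5.062 = 0.5614.

0.561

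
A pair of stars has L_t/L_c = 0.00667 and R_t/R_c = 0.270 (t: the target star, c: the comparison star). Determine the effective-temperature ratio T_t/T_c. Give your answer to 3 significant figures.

0.550

L ∝ R²T⁴ gives T ∝ (L/R²)^(1/4), so
T_t/T_c = (0.00667 / 0.270²)^(1/4) = (0.09150)^(1/4) = 0.5500.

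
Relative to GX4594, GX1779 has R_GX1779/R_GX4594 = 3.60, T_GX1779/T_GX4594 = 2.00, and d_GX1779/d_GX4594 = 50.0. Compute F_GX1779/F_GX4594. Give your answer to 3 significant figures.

0.0829

L_GX1779/L_GX4594 = (R_GX1779/R_GX4594)²(T_GX1779/T_GX4594)⁴ = (3.60)² × (2.00)⁴ = 207.4.
F_GX1779/F_GX4594 = (L_GX1779/L_GX4594)/(d_GX1779/d_GX4594)² = 207.4 / (50.0)² = 0.08294.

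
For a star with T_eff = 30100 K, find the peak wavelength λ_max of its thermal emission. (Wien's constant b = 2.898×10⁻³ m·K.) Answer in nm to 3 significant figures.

96.3 nm

λ_max = b/T = 2.898×10⁻³ / 30100 = 9.63×10^-8 m = 96.28 nm.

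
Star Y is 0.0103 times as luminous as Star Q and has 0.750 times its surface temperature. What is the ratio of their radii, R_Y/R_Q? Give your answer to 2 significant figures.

L ∝ R²T⁴ gives R ∝ √L / T², so
R_Y/R_Q = √(0.0103) / (0.750)² = 0.1015 / 0.5625 = 0.1804.

0.18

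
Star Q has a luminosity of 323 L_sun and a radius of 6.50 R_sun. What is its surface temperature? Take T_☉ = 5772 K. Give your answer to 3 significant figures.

T/T_☉ = (L/L_☉)^(1/4) / (R/R_☉)^(1/2)
T = 5772 × (323)^(1/4) / √(6.50) = 5772 × 4.239 / 2.550 = 9598 K.

9.60×10^3 K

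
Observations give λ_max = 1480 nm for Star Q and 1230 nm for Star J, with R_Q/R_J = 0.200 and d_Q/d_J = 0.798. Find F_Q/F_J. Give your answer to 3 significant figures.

0.0300

Wien's law: T_Q/T_J = λ_J/λ_Q = 1230/1480 = 0.8311.
L_Q/L_J = (R_Q/R_J)²(T_Q/T_J)⁴ = (0.200)²(0.8311)⁴ = 0.01908.
F_Q/F_J = (L_Q/L_J)/(d_Q/d_J)² = 0.01908/(0.798)² = 0.02997.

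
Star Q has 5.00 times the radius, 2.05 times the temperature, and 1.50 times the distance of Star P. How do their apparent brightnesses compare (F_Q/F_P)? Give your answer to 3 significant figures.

196

L_Q/L_P = (R_Q/R_P)²(T_Q/T_P)⁴ = (5.00)² × (2.05)⁴ = 441.5.
F_Q/F_P = (L_Q/L_P)/(d_Q/d_P)² = 441.5 / (1.50)² = 196.2.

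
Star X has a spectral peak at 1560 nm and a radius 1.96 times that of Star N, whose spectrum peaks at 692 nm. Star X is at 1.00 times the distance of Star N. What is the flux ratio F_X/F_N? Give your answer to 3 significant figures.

0.149

Wien's law: T_X/T_N = λ_N/λ_X = 692/1560 = 0.4436.
L_X/L_N = (R_X/R_N)²(T_X/T_N)⁴ = (1.96)²(0.4436)⁴ = 0.1487.
F_X/F_N = (L_X/L_N)/(d_X/d_N)² = 0.1487/(1.00)² = 0.1487.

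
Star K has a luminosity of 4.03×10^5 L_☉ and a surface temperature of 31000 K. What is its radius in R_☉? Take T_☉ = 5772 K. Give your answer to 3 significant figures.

22.0 R_☉

R/R_☉ = √(L/L_☉) / (T/T_☉)² = √(4.03×10^5) / (5.371)²
       = 634.8 / 28.85 = 22.01.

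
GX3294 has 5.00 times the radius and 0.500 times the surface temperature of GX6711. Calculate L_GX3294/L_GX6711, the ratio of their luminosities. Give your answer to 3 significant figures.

1.56

From the Stefan–Boltzmann law, L ∝ R²T⁴, so
L_GX3294/L_GX6711 = (R_GX3294/R_GX6711)² (T_GX3294/T_GX6711)⁴ = (5.00)² × (0.500)⁴ = 25.00 × 0.06250 = 1.562.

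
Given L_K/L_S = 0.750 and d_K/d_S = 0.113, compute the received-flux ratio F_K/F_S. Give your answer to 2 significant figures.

59

F = L/(4πd²), so F_K/F_S = (L_K/L_S) / (d_K/d_S)²
= 0.750 / (0.113)² = 0.750 / 0.01277 = 58.74.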